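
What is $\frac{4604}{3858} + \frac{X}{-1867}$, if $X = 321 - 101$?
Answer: $\frac{3873454}{3601443} \approx 1.0755$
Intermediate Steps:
$X = 220$
$\frac{4604}{3858} + \frac{X}{-1867} = \frac{4604}{3858} + \frac{220}{-1867} = 4604 \cdot \frac{1}{3858} + 220 \left(- \frac{1}{1867}\right) = \frac{2302}{1929} - \frac{220}{1867} = \frac{3873454}{3601443}$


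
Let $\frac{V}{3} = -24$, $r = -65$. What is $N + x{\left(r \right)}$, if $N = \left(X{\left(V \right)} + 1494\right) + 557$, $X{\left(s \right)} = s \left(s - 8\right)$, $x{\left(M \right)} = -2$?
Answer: $7809$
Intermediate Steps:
$V = -72$ ($V = 3 \left(-24\right) = -72$)
$X{\left(s \right)} = s \left(-8 + s\right)$
$N = 7811$ ($N = \left(- 72 \left(-8 - 72\right) + 1494\right) + 557 = \left(\left(-72\right) \left(-80\right) + 1494\right) + 557 = \left(5760 + 1494\right) + 557 = 7254 + 557 = 7811$)
$N + x{\left(r \right)} = 7811 - 2 = 7809$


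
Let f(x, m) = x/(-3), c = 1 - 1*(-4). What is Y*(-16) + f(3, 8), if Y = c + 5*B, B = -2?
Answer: 79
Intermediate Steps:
c = 5 (c = 1 + 4 = 5)
f(x, m) = -x/3 (f(x, m) = x*(-⅓) = -x/3)
Y = -5 (Y = 5 + 5*(-2) = 5 - 10 = -5)
Y*(-16) + f(3, 8) = -5*(-16) - ⅓*3 = 80 - 1 = 79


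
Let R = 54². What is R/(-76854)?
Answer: -486/12809 ≈ -0.037942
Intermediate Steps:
R = 2916
R/(-76854) = 2916/(-76854) = 2916*(-1/76854) = -486/12809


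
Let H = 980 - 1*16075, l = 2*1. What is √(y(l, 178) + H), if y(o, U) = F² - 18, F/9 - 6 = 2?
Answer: I*√9929 ≈ 99.644*I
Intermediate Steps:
l = 2
F = 72 (F = 54 + 9*2 = 54 + 18 = 72)
H = -15095 (H = 980 - 16075 = -15095)
y(o, U) = 5166 (y(o, U) = 72² - 18 = 5184 - 18 = 5166)
√(y(l, 178) + H) = √(5166 - 15095) = √(-9929) = I*√9929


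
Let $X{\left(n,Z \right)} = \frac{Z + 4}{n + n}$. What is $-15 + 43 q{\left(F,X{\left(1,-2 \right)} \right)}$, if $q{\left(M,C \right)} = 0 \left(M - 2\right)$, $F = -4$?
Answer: $-15$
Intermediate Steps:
$X{\left(n,Z \right)} = \frac{4 + Z}{2 n}$
$q{\left(M,C \right)} = 0$ ($q{\left(M,C \right)} = 0 \left(-2 + M\right) = 0$)
$-15 + 43 q{\left(F,X{\left(1,-2 \right)} \right)} = -15 + 43 \cdot 0 = -15 + 0 = -15$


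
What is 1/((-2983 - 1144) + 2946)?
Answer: -1/1181 ≈ -0.00084674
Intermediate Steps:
1/((-2983 - 1144) + 2946) = 1/(-4127 + 2946) = 1/(-1181) = -1/1181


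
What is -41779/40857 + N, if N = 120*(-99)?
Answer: -485422939/40857 ≈ -11881.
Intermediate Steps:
N = -11880
-41779/40857 + N = -41779/40857 - 11880 = -485422939/40857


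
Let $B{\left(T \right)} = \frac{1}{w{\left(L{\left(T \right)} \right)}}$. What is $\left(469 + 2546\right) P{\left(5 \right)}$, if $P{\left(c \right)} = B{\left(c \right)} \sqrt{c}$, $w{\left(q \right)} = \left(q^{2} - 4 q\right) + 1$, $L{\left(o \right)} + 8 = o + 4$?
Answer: $- \frac{3015 \sqrt{5}}{2} \approx -3370.9$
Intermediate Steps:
$L{\left(o \right)} = -4 + o$ ($L{\left(o \right)} = -8 + \left(o + 4\right) = -8 + \left(4 + o\right) = -4 + o$)
$w{\left(q \right)} = 1 + q^{2} - 4 q$
$B{\left(T \right)} = \frac{1}{17 + \left(-4 + T\right)^{2} - 4 T}$ ($B{\left(T \right)} = \frac{1}{1 + \left(-4 + T\right)^{2} - 4 \left(-4 + T\right)} = \frac{1}{1 + \left(-4 + T\right)^{2} - \left(-16 + 4 T\right)} = \frac{1}{17 + \left(-4 + T\right)^{2} - 4 T}$)
$P{\left(c \right)} = \frac{\sqrt{c}}{33 + c^{2} - 12 c}$
$\left(469 + 2546\right) P{\left(5 \right)} = \left(469 + 2546\right) \frac{\sqrt{5}}{33 + 5^{2} - 60} = 3015 \frac{\sqrt{5}}{33 + 25 - 60} = 3015 \frac{\sqrt{5}}{-2} = 3015 \sqrt{5} \left(- \frac{1}{2}\right) = 3015 \left(- \frac{\sqrt{5}}{2}\right) = - \frac{3015 \sqrt{5}}{2}$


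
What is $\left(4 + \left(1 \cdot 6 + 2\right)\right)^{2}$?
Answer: $144$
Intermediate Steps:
$\left(4 + \left(1 \cdot 6 + 2\right)\right)^{2} = \left(4 + \left(6 + 2\right)\right)^{2} = \left(4 + 8\right)^{2} = 12^{2} = 144$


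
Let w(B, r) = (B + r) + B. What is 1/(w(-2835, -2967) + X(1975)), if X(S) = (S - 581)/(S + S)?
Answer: -1975/17057378 ≈ -0.00011579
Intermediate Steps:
w(B, r) = r + 2*B
X(S) = (-581 + S)/(2*S) (X(S) = (-581 + S)/((2*S)) = (-581 + S)*(1/(2*S)) = (-581 + S)/(2*S))
1/(w(-2835, -2967) + X(1975)) = 1/((-2967 + 2*(-2835)) + (1/2)*(-581 + 1975)/1975) = 1/((-2967 - 5670) + (1/2)*(1/1975)*1394) = 1/(-8637 + 697/1975) = 1/(-17057378/1975) = -1975/17057378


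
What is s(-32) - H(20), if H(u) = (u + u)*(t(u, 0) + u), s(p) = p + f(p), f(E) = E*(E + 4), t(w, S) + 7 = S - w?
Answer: 1144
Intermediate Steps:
t(w, S) = -7 + S - w (t(w, S) = -7 + (S - w) = -7 + S - w)
f(E) = E*(4 + E)
s(p) = p + p*(4 + p)
H(u) = -14*u (H(u) = (u + u)*((-7 + 0 - u) + u) = (2*u)*((-7 - u) + u) = (2*u)*(-7) = -14*u)
s(-32) - H(20) = -32*(5 - 32) - (-14)*20 = -32*(-27) - 1*(-280) = 864 + 280 = 1144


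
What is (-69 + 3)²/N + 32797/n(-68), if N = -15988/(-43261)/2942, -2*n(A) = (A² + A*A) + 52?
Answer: 644495614999091/18586050 ≈ 3.4676e+7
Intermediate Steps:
n(A) = -26 - A² (n(A) = -((A² + A*A) + 52)/2 = -((A² + A²) + 52)/2 = -(2*A² + 52)/2 = -(52 + 2*A²)/2 = -26 - A²)
N = 7994/63636931 (N = -15988*(-1/43261)*(1/2942) = (15988/43261)*(1/2942) = 7994/63636931 ≈ 0.00012562)
(-69 + 3)²/N + 32797/n(-68) = (-69 + 3)²/(7994/63636931) + 32797/(-26 - 1*(-68)²) = (-66)²*(63636931/7994) + 32797/(-26 - 1*4624) = 4356*(63636931/7994) + 32797/(-26 - 4624) = 138601235718/3997 + 32797/(-4650) = 138601235718/3997 + 32797*(-1/4650) = 138601235718/3997 - 32797/4650 = 644495614999091/18586050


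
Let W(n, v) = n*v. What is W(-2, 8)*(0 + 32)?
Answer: -512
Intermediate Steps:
W(-2, 8)*(0 + 32) = (-2*8)*(0 + 32) = -16*32 = -512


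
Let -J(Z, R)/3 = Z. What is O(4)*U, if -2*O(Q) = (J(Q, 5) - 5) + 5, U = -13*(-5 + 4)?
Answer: 78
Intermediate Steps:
U = 13 (U = -13*(-1) = 13)
J(Z, R) = -3*Z
O(Q) = 3*Q/2 (O(Q) = -((-3*Q - 5) + 5)/2 = -((-5 - 3*Q) + 5)/2 = -(-3)*Q/2 = 3*Q/2)
O(4)*U = ((3/2)*4)*13 = 6*13 = 78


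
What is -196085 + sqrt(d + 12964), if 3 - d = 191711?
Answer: -196085 + 2*I*sqrt(44686) ≈ -1.9609e+5 + 422.78*I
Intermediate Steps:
d = -191708 (d = 3 - 1*191711 = 3 - 191711 = -191708)
-196085 + sqrt(d + 12964) = -196085 + sqrt(-191708 + 12964) = -196085 + sqrt(-178744) = -196085 + 2*I*sqrt(44686)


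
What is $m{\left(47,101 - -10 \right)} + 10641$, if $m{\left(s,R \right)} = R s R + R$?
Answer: $589839$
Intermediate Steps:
$m{\left(s,R \right)} = R + s R^{2}$ ($m{\left(s,R \right)} = s R^{2} + R = R + s R^{2}$)
$m{\left(47,101 - -10 \right)} + 10641 = \left(101 - -10\right) \left(1 + \left(101 - -10\right) 47\right) + 10641 = \left(101 + 10\right) \left(1 + \left(101 + 10\right) 47\right) + 10641 = 111 \left(1 + 111 \cdot 47\right) + 10641 = 111 \left(1 + 5217\right) + 10641 = 111 \cdot 5218 + 10641 = 579198 + 10641 = 589839$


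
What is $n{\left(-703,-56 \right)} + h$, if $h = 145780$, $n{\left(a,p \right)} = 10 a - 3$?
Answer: $138747$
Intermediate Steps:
$n{\left(a,p \right)} = -3 + 10 a$
$n{\left(-703,-56 \right)} + h = \left(-3 + 10 \left(-703\right)\right) + 145780 = \left(-3 - 7030\right) + 145780 = -7033 + 145780 = 138747$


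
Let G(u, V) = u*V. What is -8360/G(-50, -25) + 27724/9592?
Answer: -1138353/299750 ≈ -3.7977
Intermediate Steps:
G(u, V) = V*u
-8360/G(-50, -25) + 27724/9592 = -8360/((-25*(-50))) + 27724/9592 = -8360/1250 + 27724*(1/9592) = -8360*1/1250 + 6931/2398 = -836/125 + 6931/2398 = -1138353/299750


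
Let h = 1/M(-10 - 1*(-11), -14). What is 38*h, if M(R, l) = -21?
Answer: -38/21 ≈ -1.8095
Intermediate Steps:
h = -1/21 (h = 1/(-21) = -1/21 ≈ -0.047619)
38*h = 38*(-1/21) = -38/21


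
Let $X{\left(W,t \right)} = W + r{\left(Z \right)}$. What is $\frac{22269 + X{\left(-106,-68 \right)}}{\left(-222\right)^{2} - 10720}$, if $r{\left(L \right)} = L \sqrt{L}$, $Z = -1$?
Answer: $\frac{22163}{38564} - \frac{i}{38564} \approx 0.57471 - 2.5931 \cdot 10^{-5} i$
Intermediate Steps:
$r{\left(L \right)} = L^{\frac{3}{2}}$
$X{\left(W,t \right)} = W - i$ ($X{\left(W,t \right)} = W + \left(-1\right)^{\frac{3}{2}} = W - i$)
$\frac{22269 + X{\left(-106,-68 \right)}}{\left(-222\right)^{2} - 10720} = \frac{22269 - \left(106 + i\right)}{\left(-222\right)^{2} - 10720} = \frac{22163 - i}{49284 - 10720} = \frac{22163 - i}{38564} = \left(22163 - i\right) \frac{1}{38564} = \frac{22163}{38564} - \frac{i}{38564}$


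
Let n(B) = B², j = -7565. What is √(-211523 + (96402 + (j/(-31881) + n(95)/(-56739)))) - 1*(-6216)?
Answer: 6216 + I*√41854193138092533788679/602965353 ≈ 6216.0 + 339.29*I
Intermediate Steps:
√(-211523 + (96402 + (j/(-31881) + n(95)/(-56739)))) - 1*(-6216) = √(-211523 + (96402 + (-7565/(-31881) + 95²/(-56739)))) - 1*(-6216) = √(-211523 + (96402 + (-7565*(-1/31881) + 9025*(-1/56739)))) + 6216 = √(-211523 + (96402 + (7565/31881 - 9025/56739))) + 6216 = √(-211523 + (96402 + 47168170/602965353)) + 6216 = √(-211523 + 58127113128076/602965353) + 6216 = √(-69413927234543/602965353) + 6216 = I*√41854193138092533788679/602965353 + 6216 = 6216 + I*√41854193138092533788679/602965353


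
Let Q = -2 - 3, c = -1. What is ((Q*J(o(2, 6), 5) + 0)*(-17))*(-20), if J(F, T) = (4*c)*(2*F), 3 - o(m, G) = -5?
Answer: 108800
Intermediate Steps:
o(m, G) = 8 (o(m, G) = 3 - 1*(-5) = 3 + 5 = 8)
Q = -5
J(F, T) = -8*F (J(F, T) = (4*(-1))*(2*F) = -8*F)
((Q*J(o(2, 6), 5) + 0)*(-17))*(-20) = ((-(-40)*8 + 0)*(-17))*(-20) = ((-5*(-64) + 0)*(-17))*(-20) = ((320 + 0)*(-17))*(-20) = (320*(-17))*(-20) = -5440*(-20) = 108800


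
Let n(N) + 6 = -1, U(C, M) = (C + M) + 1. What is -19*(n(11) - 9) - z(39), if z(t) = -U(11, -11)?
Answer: 305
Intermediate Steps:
U(C, M) = 1 + C + M
n(N) = -7 (n(N) = -6 - 1 = -7)
z(t) = -1 (z(t) = -(1 + 11 - 11) = -1*1 = -1)
-19*(n(11) - 9) - z(39) = -19*(-7 - 9) - 1*(-1) = -19*(-16) + 1 = 304 + 1 = 305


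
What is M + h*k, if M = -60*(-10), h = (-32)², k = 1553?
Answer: 1590872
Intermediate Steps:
h = 1024
M = 600
M + h*k = 600 + 1024*1553 = 600 + 1590272 = 1590872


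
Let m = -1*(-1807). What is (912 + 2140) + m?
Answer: 4859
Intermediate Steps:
m = 1807
(912 + 2140) + m = (912 + 2140) + 1807 = 3052 + 1807 = 4859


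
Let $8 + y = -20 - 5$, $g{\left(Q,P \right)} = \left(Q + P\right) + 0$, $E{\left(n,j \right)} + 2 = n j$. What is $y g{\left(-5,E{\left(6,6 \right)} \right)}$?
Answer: $-957$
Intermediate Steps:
$E{\left(n,j \right)} = -2 + j n$ ($E{\left(n,j \right)} = -2 + n j = -2 + j n$)
$g{\left(Q,P \right)} = P + Q$ ($g{\left(Q,P \right)} = \left(P + Q\right) + 0 = P + Q$)
$y = -33$ ($y = -8 - 25 = -33$)
$y g{\left(-5,E{\left(6,6 \right)} \right)} = - 33 \left(\left(-2 + 6 \cdot 6\right) - 5\right) = - 33 \left(\left(-2 + 36\right) - 5\right) = - 33 \left(34 - 5\right) = \left(-33\right) 29 = -957$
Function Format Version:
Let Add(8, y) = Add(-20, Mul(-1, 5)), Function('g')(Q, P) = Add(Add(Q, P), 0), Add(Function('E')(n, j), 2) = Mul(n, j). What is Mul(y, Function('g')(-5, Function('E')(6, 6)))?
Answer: -957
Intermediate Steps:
Function('E')(n, j) = Add(-2, Mul(j, n)) (Function('E')(n, j) = Add(-2, Mul(n, j)) = Add(-2, Mul(j, n)))
Function('g')(Q, P) = Add(P, Q) (Function('g')(Q, P) = Add(Add(P, Q), 0) = Add(P, Q))
y = -33 (y = Add(-8, Add(-20, Mul(-1, 5))) = Add(-8, Add(-20, -5)) = Add(-8, -25) = -33)
Mul(y, Function('g')(-5, Function('E')(6, 6))) = Mul(-33, Add(Add(-2, Mul(6, 6)), -5)) = Mul(-33, Add(Add(-2, 36), -5)) = Mul(-33, Add(34, -5)) = Mul(-33, 29) = -957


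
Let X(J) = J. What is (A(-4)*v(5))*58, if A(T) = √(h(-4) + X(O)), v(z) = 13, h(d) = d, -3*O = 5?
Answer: 754*I*√51/3 ≈ 1794.9*I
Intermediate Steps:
O = -5/3 (O = -⅓*5 = -5/3 ≈ -1.6667)
A(T) = I*√51/3 (A(T) = √(-4 - 5/3) = √(-17/3) = I*√51/3)
(A(-4)*v(5))*58 = ((I*√51/3)*13)*58 = (13*I*√51/3)*58 = 754*I*√51/3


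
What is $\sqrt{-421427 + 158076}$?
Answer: $i \sqrt{263351} \approx 513.18 i$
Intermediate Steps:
$\sqrt{-421427 + 158076} = \sqrt{-263351} = i \sqrt{263351}$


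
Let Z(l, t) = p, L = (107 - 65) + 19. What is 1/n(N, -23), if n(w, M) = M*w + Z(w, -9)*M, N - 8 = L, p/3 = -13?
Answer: -1/690 ≈ -0.0014493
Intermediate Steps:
p = -39 (p = 3*(-13) = -39)
L = 61 (L = 42 + 19 = 61)
Z(l, t) = -39
N = 69 (N = 8 + 61 = 69)
n(w, M) = -39*M + M*w (n(w, M) = M*w - 39*M = -39*M + M*w)
1/n(N, -23) = 1/(-23*(-39 + 69)) = 1/(-23*30) = 1/(-690) = -1/690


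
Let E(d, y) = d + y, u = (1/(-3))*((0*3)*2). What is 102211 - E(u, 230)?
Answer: 101981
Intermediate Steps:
u = 0 (u = (1*(-⅓))*(0*2) = -⅓*0 = 0)
102211 - E(u, 230) = 102211 - (0 + 230) = 102211 - 1*230 = 102211 - 230 = 101981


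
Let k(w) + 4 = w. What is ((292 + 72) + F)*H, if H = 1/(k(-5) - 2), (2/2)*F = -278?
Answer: -86/11 ≈ -7.8182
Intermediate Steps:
F = -278
k(w) = -4 + w
H = -1/11 (H = 1/((-4 - 5) - 2) = 1/(-9 - 2) = 1/(-11) = -1/11 ≈ -0.090909)
((292 + 72) + F)*H = ((292 + 72) - 278)*(-1/11) = (364 - 278)*(-1/11) = 86*(-1/11) = -86/11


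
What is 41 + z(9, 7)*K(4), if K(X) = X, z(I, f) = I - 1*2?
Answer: 69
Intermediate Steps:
z(I, f) = -2 + I (z(I, f) = I - 2 = -2 + I)
41 + z(9, 7)*K(4) = 41 + (-2 + 9)*4 = 41 + 7*4 = 41 + 28 = 69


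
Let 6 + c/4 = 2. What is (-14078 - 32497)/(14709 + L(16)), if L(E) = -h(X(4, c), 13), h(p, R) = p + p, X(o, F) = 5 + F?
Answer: -46575/14731 ≈ -3.1617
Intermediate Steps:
c = -16 (c = -24 + 4*2 = -24 + 8 = -16)
h(p, R) = 2*p
L(E) = 22 (L(E) = -2*(5 - 16) = -2*(-11) = -1*(-22) = 22)
(-14078 - 32497)/(14709 + L(16)) = (-14078 - 32497)/(14709 + 22) = -46575/14731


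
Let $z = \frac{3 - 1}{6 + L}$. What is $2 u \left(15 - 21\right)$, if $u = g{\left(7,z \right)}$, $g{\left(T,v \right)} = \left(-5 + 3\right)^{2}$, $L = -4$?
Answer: $-48$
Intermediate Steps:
$z = 1$ ($z = \frac{3 - 1}{6 - 4} = \frac{2}{2} = 2 \cdot \frac{1}{2} = 1$)
$g{\left(T,v \right)} = 4$ ($g{\left(T,v \right)} = \left(-2\right)^{2} = 4$)
$u = 4$
$2 u \left(15 - 21\right) = 2 \cdot 4 \left(15 - 21\right) = 8 \left(-6\right) = -48$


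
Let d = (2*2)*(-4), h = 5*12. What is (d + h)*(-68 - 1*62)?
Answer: -5720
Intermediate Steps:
h = 60
d = -16 (d = 4*(-4) = -16)
(d + h)*(-68 - 1*62) = (-16 + 60)*(-68 - 1*62) = 44*(-68 - 62) = 44*(-130) = -5720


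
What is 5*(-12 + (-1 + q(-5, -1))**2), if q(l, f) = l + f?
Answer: 185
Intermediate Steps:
q(l, f) = f + l
5*(-12 + (-1 + q(-5, -1))**2) = 5*(-12 + (-1 + (-1 - 5))**2) = 5*(-12 + (-1 - 6)**2) = 5*(-12 + (-7)**2) = 5*(-12 + 49) = 5*37 = 185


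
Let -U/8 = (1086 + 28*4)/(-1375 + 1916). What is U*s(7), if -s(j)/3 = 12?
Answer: 345024/541 ≈ 637.75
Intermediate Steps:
s(j) = -36 (s(j) = -3*12 = -36)
U = -9584/541 (U = -8*(1086 + 28*4)/(-1375 + 1916) = -8*(1086 + 112)/541 = -9584/541 ≈ -17.715)
U*s(7) = -9584/541*(-36) = 345024/541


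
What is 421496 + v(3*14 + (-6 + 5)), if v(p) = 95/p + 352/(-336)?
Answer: 362909149/861 ≈ 4.2150e+5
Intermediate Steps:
v(p) = -22/21 + 95/p (v(p) = 95/p + 352*(-1/336) = 95/p - 22/21 = -22/21 + 95/p)
421496 + v(3*14 + (-6 + 5)) = 421496 + (-22/21 + 95/(3*14 + (-6 + 5))) = 421496 + (-22/21 + 95/(42 - 1)) = 421496 + (-22/21 + 95/41) = 421496 + 1093/861 = 362909149/861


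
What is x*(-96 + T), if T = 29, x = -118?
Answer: 7906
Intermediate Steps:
x*(-96 + T) = -118*(-96 + 29) = -118*(-67) = 7906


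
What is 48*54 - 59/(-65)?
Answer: 168539/65 ≈ 2592.9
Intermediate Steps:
48*54 - 59/(-65) = 2592 - 59*(-1/65) = 2592 + 59/65 = 168539/65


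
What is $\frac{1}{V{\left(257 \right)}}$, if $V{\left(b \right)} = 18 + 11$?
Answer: $\frac{1}{29} \approx 0.034483$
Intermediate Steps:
$V{\left(b \right)} = 29$
$\frac{1}{V{\left(257 \right)}} = \frac{1}{29}$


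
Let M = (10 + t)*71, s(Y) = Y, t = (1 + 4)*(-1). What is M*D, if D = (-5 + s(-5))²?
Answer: 35500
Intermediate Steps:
t = -5 (t = 5*(-1) = -5)
D = 100 (D = (-5 - 5)² = (-10)² = 100)
M = 355 (M = (10 - 5)*71 = 5*71 = 355)
M*D = 355*100 = 35500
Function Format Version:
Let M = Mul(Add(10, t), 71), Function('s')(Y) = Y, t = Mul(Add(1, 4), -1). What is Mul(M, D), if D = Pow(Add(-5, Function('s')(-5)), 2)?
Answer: 35500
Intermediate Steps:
t = -5 (t = Mul(5, -1) = -5)
D = 100 (D = Pow(Add(-5, -5), 2) = Pow(-10, 2) = 100)
M = 355 (M = Mul(Add(10, -5), 71) = Mul(5, 71) = 355)
Mul(M, D) = Mul(355, 100) = 35500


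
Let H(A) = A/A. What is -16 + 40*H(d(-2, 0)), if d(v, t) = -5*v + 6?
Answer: 24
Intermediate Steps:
d(v, t) = 6 - 5*v
H(A) = 1
-16 + 40*H(d(-2, 0)) = -16 + 40*1 = -16 + 40 = 24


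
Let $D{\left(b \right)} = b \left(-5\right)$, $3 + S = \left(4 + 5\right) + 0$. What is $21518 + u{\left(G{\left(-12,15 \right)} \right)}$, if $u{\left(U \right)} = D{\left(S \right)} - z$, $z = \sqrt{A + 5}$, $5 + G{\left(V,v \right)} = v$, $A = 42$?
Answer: $21488 - \sqrt{47} \approx 21481.0$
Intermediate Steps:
$S = 6$ ($S = -3 + \left(\left(4 + 5\right) + 0\right) = -3 + \left(9 + 0\right) = -3 + 9 = 6$)
$G{\left(V,v \right)} = -5 + v$
$D{\left(b \right)} = - 5 b$
$z = \sqrt{47}$ ($z = \sqrt{42 + 5} = \sqrt{47} \approx 6.8557$)
$u{\left(U \right)} = -30 - \sqrt{47}$ ($u{\left(U \right)} = \left(-5\right) 6 - \sqrt{47} = -30 - \sqrt{47}$)
$21518 + u{\left(G{\left(-12,15 \right)} \right)} = 21518 - \left(30 + \sqrt{47}\right) = 21488 - \sqrt{47}$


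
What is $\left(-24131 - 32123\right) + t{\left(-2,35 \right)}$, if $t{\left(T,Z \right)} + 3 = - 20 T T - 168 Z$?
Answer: $-62217$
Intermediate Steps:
$t{\left(T,Z \right)} = -3 - 168 Z - 20 T^{2}$ ($t{\left(T,Z \right)} = -3 + \left(- 20 T T - 168 Z\right) = -3 - \left(20 T^{2} + 168 Z\right) = -3 - 168 Z - 20 T^{2}$)
$\left(-24131 - 32123\right) + t{\left(-2,35 \right)} = \left(-24131 - 32123\right) - \left(5883 + 80\right) = -56254 - 5963 = -62217$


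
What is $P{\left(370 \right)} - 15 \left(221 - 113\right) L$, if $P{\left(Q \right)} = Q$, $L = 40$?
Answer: $-64430$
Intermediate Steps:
$P{\left(370 \right)} - 15 \left(221 - 113\right) L = 370 - 15 \left(221 - 113\right) 40 = 370 - 15 \cdot 108 \cdot 40 = 370 - 15 \cdot 4320 = 370 - 64800 = -64430$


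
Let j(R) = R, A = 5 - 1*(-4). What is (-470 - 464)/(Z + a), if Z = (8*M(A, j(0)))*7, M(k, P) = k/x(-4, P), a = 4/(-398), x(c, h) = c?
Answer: 92933/12538 ≈ 7.4121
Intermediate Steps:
A = 9 (A = 5 + 4 = 9)
a = -2/199 (a = 4*(-1/398) = -2/199 ≈ -0.010050)
M(k, P) = -k/4 (M(k, P) = k/(-4) = k*(-¼) = -k/4)
Z = -126 (Z = (8*(-¼*9))*7 = (8*(-9/4))*7 = -18*7 = -126)
(-470 - 464)/(Z + a) = (-470 - 464)/(-126 - 2/199) = -934/(-25076/199) = -934*(-199/25076) = 92933/12538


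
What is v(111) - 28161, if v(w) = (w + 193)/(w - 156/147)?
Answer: -151688411/5387 ≈ -28158.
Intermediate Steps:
v(w) = (193 + w)/(-52/49 + w) (v(w) = (193 + w)/(w - 156*1/147) = (193 + w)/(w - 52/49) = (193 + w)/(-52/49 + w))
v(111) - 28161 = 49*(193 + 111)/(-52 + 49*111) - 28161 = 49*304/(-52 + 5439) - 28161 = 49*304/5387 - 28161 = 49*(1/5387)*304 - 28161 = 14896/5387 - 28161 = -151688411/5387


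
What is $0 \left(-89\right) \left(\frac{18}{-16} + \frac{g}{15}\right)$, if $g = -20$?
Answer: $0$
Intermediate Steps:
$0 \left(-89\right) \left(\frac{18}{-16} + \frac{g}{15}\right) = 0 \left(-89\right) \left(\frac{18}{-16} - \frac{20}{15}\right) = 0 \left(18 \left(- \frac{1}{16}\right) - \frac{4}{3}\right) = 0 \left(- \frac{9}{8} - \frac{4}{3}\right) = 0 \left(- \frac{59}{24}\right) = 0$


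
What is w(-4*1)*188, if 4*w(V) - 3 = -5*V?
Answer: 1081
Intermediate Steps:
w(V) = ¾ - 5*V/4 (w(V) = ¾ + (-5*V)/4 = ¾ - 5*V/4)
w(-4*1)*188 = (¾ - (-5))*188 = (¾ - 5/4*(-4))*188 = (¾ + 5)*188 = (23/4)*188 = 1081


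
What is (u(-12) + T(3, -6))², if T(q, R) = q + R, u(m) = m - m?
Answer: 9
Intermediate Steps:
u(m) = 0
T(q, R) = R + q
(u(-12) + T(3, -6))² = (0 + (-6 + 3))² = (0 - 3)² = (-3)² = 9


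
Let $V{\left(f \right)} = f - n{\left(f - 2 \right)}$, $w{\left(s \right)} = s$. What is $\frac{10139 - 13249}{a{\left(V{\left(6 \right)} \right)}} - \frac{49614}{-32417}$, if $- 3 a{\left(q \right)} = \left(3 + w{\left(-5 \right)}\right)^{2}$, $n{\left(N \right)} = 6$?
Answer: $\frac{151324533}{64834} \approx 2334.0$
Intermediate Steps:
$V{\left(f \right)} = -6 + f$ ($V{\left(f \right)} = f - 6 = -6 + f$)
$a{\left(q \right)} = - \frac{4}{3}$ ($a{\left(q \right)} = - \frac{\left(3 - 5\right)^{2}}{3} = - \frac{\left(-2\right)^{2}}{3} = \left(- \frac{1}{3}\right) 4 = - \frac{4}{3}$)
$\frac{10139 - 13249}{a{\left(V{\left(6 \right)} \right)}} - \frac{49614}{-32417} = \frac{10139 - 13249}{- \frac{4}{3}} - \frac{49614}{-32417} = \left(10139 - 13249\right) \left(- \frac{3}{4}\right) - - \frac{49614}{32417} = \left(-3110\right) \left(- \frac{3}{4}\right) + \frac{49614}{32417} = \frac{4665}{2} + \frac{49614}{32417} = \frac{151324533}{64834}$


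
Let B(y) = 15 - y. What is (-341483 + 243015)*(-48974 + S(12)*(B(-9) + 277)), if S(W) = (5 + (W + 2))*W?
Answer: -1935290072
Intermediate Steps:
S(W) = W*(7 + W) (S(W) = (5 + (2 + W))*W = (7 + W)*W = W*(7 + W))
(-341483 + 243015)*(-48974 + S(12)*(B(-9) + 277)) = (-341483 + 243015)*(-48974 + (12*(7 + 12))*((15 - 1*(-9)) + 277)) = -98468*(-48974 + (12*19)*((15 + 9) + 277)) = -98468*(-48974 + 228*(24 + 277)) = -98468*(-48974 + 228*301) = -98468*(-48974 + 68628) = -98468*19654 = -1935290072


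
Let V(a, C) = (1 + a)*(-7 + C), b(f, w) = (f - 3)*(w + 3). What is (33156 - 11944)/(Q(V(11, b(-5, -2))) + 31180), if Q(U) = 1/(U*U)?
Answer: 687268800/1010232001 ≈ 0.68031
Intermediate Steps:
b(f, w) = (-3 + f)*(3 + w)
Q(U) = U⁻²
(33156 - 11944)/(Q(V(11, b(-5, -2))) + 31180) = (33156 - 11944)/((-7 + (-9 - 3*(-2) + 3*(-5) - 5*(-2)) - 7*11 + (-9 - 3*(-2) + 3*(-5) - 5*(-2))*11)⁻² + 31180) = 21212/((-7 + (-9 + 6 - 15 + 10) - 77 + (-9 + 6 - 15 + 10)*11)⁻² + 31180) = 21212/((-7 - 8 - 77 - 8*11)⁻² + 31180) = 21212/((-7 - 8 - 77 - 88)⁻² + 31180) = 21212/((-180)⁻² + 31180) = 21212/(1/32400 + 31180) = 21212/(1010232001/32400) = 21212*(32400/1010232001) = 687268800/1010232001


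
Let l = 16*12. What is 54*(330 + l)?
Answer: 28188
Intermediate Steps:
l = 192
54*(330 + l) = 54*(330 + 192) = 54*522 = 28188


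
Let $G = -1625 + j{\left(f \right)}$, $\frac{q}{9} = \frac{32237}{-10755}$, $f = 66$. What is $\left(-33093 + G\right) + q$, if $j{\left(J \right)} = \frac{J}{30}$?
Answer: $- \frac{41517618}{1195} \approx -34743.0$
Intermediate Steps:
$j{\left(J \right)} = \frac{J}{30}$ ($j{\left(J \right)} = J \frac{1}{30} = \frac{J}{30}$)
$q = - \frac{32237}{1195}$ ($q = 9 \frac{32237}{-10755} = 9 \cdot 32237 \left(- \frac{1}{10755}\right) = 9 \left(- \frac{32237}{10755}\right) = - \frac{32237}{1195} \approx -26.977$)
$G = - \frac{8114}{5}$ ($G = -1625 + \frac{1}{30} \cdot 66 = -1625 + \frac{11}{5} = - \frac{8114}{5} \approx -1622.8$)
$\left(-33093 + G\right) + q = \left(-33093 - \frac{8114}{5}\right) - \frac{32237}{1195} = - \frac{173579}{5} - \frac{32237}{1195} = - \frac{41517618}{1195}$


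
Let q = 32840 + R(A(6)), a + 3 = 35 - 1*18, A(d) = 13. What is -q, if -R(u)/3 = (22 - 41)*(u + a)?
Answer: -34379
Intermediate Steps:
a = 14 (a = -3 + (35 - 1*18) = -3 + (35 - 18) = -3 + 17 = 14)
R(u) = 798 + 57*u (R(u) = -3*(22 - 41)*(u + 14) = -(-57)*(14 + u) = -3*(-266 - 19*u) = 798 + 57*u)
q = 34379 (q = 32840 + (798 + 57*13) = 32840 + (798 + 741) = 32840 + 1539 = 34379)
-q = -1*34379 = -34379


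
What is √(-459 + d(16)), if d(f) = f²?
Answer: I*√203 ≈ 14.248*I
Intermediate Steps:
√(-459 + d(16)) = √(-459 + 16²) = √(-459 + 256) = √(-203) = I*√203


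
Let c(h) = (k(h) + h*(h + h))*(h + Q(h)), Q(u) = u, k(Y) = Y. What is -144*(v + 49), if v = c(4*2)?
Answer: -320400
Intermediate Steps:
c(h) = 2*h*(h + 2*h²) (c(h) = (h + h*(h + h))*(h + h) = (h + h*(2*h))*(2*h) = (h + 2*h²)*(2*h) = 2*h*(h + 2*h²))
v = 2176 (v = (4*2)²*(2 + 4*(4*2)) = 8²*(2 + 4*8) = 64*(2 + 32) = 64*34 = 2176)
-144*(v + 49) = -144*(2176 + 49) = -144*2225 = -320400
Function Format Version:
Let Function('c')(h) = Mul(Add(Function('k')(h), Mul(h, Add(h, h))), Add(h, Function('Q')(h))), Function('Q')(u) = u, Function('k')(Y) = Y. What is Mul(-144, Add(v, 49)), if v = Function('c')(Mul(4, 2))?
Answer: -320400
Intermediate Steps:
Function('c')(h) = Mul(2, h, Add(h, Mul(2, Pow(h, 2)))) (Function('c')(h) = Mul(Add(h, Mul(h, Add(h, h))), Add(h, h)) = Mul(Add(h, Mul(h, Mul(2, h))), Mul(2, h)) = Mul(Add(h, Mul(2, Pow(h, 2))), Mul(2, h)) = Mul(2, h, Add(h, Mul(2, Pow(h, 2)))))
v = 2176 (v = Mul(Pow(Mul(4, 2), 2), Add(2, Mul(4, Mul(4, 2)))) = Mul(Pow(8, 2), Add(2, Mul(4, 8))) = Mul(64, Add(2, 32)) = Mul(64, 34) = 2176)
Mul(-144, Add(v, 49)) = Mul(-144, Add(2176, 49)) = Mul(-144, 2225) = -320400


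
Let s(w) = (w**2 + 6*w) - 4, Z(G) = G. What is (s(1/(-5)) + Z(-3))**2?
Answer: 41616/625 ≈ 66.586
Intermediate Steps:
s(w) = -4 + w**2 + 6*w
(s(1/(-5)) + Z(-3))**2 = ((-4 + (1/(-5))**2 + 6/(-5)) - 3)**2 = ((-4 + (-1/5)**2 + 6*(-1/5)) - 3)**2 = ((-4 + 1/25 - 6/5) - 3)**2 = (-129/25 - 3)**2 = (-204/25)**2 = 41616/625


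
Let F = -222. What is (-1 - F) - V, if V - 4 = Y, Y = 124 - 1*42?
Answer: 135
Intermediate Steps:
Y = 82 (Y = 124 - 42 = 82)
V = 86 (V = 4 + 82 = 86)
(-1 - F) - V = (-1 - 1*(-222)) - 1*86 = (-1 + 222) - 86 = 221 - 86 = 135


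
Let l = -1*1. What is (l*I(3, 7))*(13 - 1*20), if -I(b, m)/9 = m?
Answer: -441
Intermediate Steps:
I(b, m) = -9*m
l = -1
(l*I(3, 7))*(13 - 1*20) = (-(-9)*7)*(13 - 1*20) = (-1*(-63))*(13 - 20) = 63*(-7) = -441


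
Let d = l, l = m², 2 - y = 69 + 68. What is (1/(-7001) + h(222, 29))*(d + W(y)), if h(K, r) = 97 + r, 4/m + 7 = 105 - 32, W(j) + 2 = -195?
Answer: -189241394125/7624089 ≈ -24822.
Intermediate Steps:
y = -135 (y = 2 - (69 + 68) = 2 - 1*137 = 2 - 137 = -135)
W(j) = -197 (W(j) = -2 - 195 = -197)
m = 2/33 (m = 4/(-7 + (105 - 32)) = 4/(-7 + 73) = 4/66 = 4*(1/66) = 2/33 ≈ 0.060606)
l = 4/1089 (l = (2/33)² = 4/1089 ≈ 0.0036731)
d = 4/1089 ≈ 0.0036731
(1/(-7001) + h(222, 29))*(d + W(y)) = (1/(-7001) + (97 + 29))*(4/1089 - 197) = (-1/7001 + 126)*(-214529/1089) = (882125/7001)*(-214529/1089) = -189241394125/7624089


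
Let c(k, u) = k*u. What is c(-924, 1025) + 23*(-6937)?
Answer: -1106651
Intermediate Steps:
c(-924, 1025) + 23*(-6937) = -924*1025 + 23*(-6937) = -947100 - 159551 = -1106651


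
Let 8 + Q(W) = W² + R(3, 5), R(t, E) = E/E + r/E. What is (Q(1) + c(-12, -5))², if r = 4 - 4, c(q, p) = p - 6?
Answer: 289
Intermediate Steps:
c(q, p) = -6 + p
r = 0
R(t, E) = 1 (R(t, E) = E/E + 0/E = 1 + 0 = 1)
Q(W) = -7 + W² (Q(W) = -8 + (W² + 1) = -8 + (1 + W²) = -7 + W²)
(Q(1) + c(-12, -5))² = ((-7 + 1²) + (-6 - 5))² = ((-7 + 1) - 11)² = (-6 - 11)² = (-17)² = 289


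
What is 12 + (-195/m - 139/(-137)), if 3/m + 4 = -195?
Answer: 1773878/137 ≈ 12948.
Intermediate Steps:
m = -3/199 (m = 3/(-4 - 195) = 3/(-199) = 3*(-1/199) = -3/199 ≈ -0.015075)
12 + (-195/m - 139/(-137)) = 12 + (-195/(-3/199) - 139/(-137)) = 12 + (-195*(-199/3) - 139*(-1/137)) = 12 + (12935 + 139/137) = 12 + 1772234/137 = 1773878/137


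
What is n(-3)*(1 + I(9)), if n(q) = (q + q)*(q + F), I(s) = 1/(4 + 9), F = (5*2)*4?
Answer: -3108/13 ≈ -239.08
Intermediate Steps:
F = 40 (F = 10*4 = 40)
I(s) = 1/13
n(q) = 2*q*(40 + q) (n(q) = (q + q)*(q + 40) = (2*q)*(40 + q) = 2*q*(40 + q))
n(-3)*(1 + I(9)) = (2*(-3)*(40 - 3))*(1 + 1/13) = (2*(-3)*37)*(14/13) = -222*14/13 = -3108/13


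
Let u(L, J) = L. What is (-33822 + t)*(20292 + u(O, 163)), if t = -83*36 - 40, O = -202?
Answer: -740316500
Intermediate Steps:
t = -3028 (t = -2988 - 40 = -3028)
(-33822 + t)*(20292 + u(O, 163)) = (-33822 - 3028)*(20292 - 202) = -36850*20090 = -740316500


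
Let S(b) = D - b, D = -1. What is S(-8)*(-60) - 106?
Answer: -526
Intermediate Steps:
S(b) = -1 - b
S(-8)*(-60) - 106 = (-1 - 1*(-8))*(-60) - 106 = (-1 + 8)*(-60) - 106 = 7*(-60) - 106 = -420 - 106 = -526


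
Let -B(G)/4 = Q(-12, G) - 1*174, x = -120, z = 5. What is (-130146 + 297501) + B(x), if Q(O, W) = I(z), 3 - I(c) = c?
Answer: 168059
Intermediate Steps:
I(c) = 3 - c
Q(O, W) = -2 (Q(O, W) = 3 - 1*5 = 3 - 5 = -2)
B(G) = 704 (B(G) = -4*(-2 - 1*174) = -4*(-2 - 174) = -4*(-176) = 704)
(-130146 + 297501) + B(x) = (-130146 + 297501) + 704 = 167355 + 704 = 168059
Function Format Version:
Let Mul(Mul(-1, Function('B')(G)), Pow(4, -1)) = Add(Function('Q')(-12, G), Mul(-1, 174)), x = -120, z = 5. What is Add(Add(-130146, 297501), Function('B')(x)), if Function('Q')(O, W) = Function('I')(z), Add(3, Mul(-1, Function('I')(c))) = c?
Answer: 168059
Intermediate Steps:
Function('I')(c) = Add(3, Mul(-1, c))
Function('Q')(O, W) = -2 (Function('Q')(O, W) = Add(3, Mul(-1, 5)) = Add(3, -5) = -2)
Function('B')(G) = 704 (Function('B')(G) = Mul(-4, Add(-2, Mul(-1, 174))) = Mul(-4, Add(-2, -174)) = Mul(-4, -176) = 704)
Add(Add(-130146, 297501), Function('B')(x)) = Add(Add(-130146, 297501), 704) = Add(167355, 704) = 168059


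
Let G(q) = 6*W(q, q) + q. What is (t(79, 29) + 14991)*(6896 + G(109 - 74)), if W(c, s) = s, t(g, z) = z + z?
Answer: 107464909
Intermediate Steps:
t(g, z) = 2*z
G(q) = 7*q (G(q) = 6*q + q = 7*q)
(t(79, 29) + 14991)*(6896 + G(109 - 74)) = (2*29 + 14991)*(6896 + 7*(109 - 74)) = (58 + 14991)*(6896 + 7*35) = 15049*(6896 + 245) = 15049*7141 = 107464909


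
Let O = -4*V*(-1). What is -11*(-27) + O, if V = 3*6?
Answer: 369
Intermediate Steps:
V = 18
O = 72 (O = -4*18*(-1) = -72*(-1) = 72)
-11*(-27) + O = -11*(-27) + 72 = 297 + 72 = 369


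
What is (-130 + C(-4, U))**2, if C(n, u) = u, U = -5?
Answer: 18225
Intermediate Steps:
(-130 + C(-4, U))**2 = (-130 - 5)**2 = (-135)**2 = 18225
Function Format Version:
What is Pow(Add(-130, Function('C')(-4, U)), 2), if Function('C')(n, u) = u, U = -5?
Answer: 18225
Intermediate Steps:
Pow(Add(-130, Function('C')(-4, U)), 2) = Pow(Add(-130, -5), 2) = Pow(-135, 2) = 18225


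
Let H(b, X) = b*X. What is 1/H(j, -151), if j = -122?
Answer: 1/18422 ≈ 5.4283e-5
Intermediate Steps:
H(b, X) = X*b
1/H(j, -151) = 1/(-151*(-122)) = 1/18422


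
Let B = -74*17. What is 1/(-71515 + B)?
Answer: -1/72773 ≈ -1.3741e-5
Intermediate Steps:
B = -1258
1/(-71515 + B) = 1/(-71515 - 1258) = 1/(-72773) = -1/72773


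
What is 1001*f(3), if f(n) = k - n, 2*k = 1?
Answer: -5005/2 ≈ -2502.5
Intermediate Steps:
k = ½ (k = (½)*1 = ½ ≈ 0.50000)
f(n) = ½ - n
1001*f(3) = 1001*(½ - 1*3) = 1001*(½ - 3) = 1001*(-5/2) = -5005/2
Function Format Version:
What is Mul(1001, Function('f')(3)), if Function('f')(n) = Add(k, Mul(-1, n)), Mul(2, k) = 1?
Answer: Rational(-5005, 2) ≈ -2502.5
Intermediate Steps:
k = Rational(1, 2) (k = Mul(Rational(1, 2), 1) = Rational(1, 2) ≈ 0.50000)
Function('f')(n) = Add(Rational(1, 2), Mul(-1, n))
Mul(1001, Function('f')(3)) = Mul(1001, Add(Rational(1, 2), Mul(-1, 3))) = Mul(1001, Add(Rational(1, 2), -3)) = Mul(1001, Rational(-5, 2)) = Rational(-5005, 2)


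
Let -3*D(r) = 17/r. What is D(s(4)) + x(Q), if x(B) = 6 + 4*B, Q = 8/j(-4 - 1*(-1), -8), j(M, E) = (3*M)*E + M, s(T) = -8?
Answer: 3959/552 ≈ 7.1721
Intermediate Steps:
D(r) = -17/(3*r)
j(M, E) = M + 3*E*M (j(M, E) = 3*E*M + M = M + 3*E*M)
Q = 8/69 (Q = 8/(((-4 - 1*(-1))*(1 + 3*(-8)))) = 8/(((-4 + 1)*(1 - 24))) = 8/((-3*(-23))) = 8/69 ≈ 0.11594)
D(s(4)) + x(Q) = -17/3/(-8) + (6 + 4*(8/69)) = -17/3*(-⅛) + (6 + 32/69) = 17/24 + 446/69 = 3959/552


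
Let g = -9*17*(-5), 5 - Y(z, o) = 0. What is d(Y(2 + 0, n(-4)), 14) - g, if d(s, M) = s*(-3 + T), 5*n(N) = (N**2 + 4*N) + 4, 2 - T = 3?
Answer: -785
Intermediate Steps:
T = -1 (T = 2 - 1*3 = 2 - 3 = -1)
n(N) = 4/5 + N**2/5 + 4*N/5 (n(N) = ((N**2 + 4*N) + 4)/5 = (4 + N**2 + 4*N)/5 = 4/5 + N**2/5 + 4*N/5)
Y(z, o) = 5 (Y(z, o) = 5 - 1*0 = 5 + 0 = 5)
d(s, M) = -4*s (d(s, M) = s*(-3 - 1) = s*(-4) = -4*s)
g = 765 (g = -153*(-5) = 765)
d(Y(2 + 0, n(-4)), 14) - g = -4*5 - 1*765 = -20 - 765 = -785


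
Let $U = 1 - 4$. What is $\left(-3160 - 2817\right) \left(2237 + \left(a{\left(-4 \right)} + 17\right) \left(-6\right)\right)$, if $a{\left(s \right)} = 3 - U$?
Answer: $-12545723$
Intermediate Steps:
$U = -3$ ($U = 1 - 4 = -3$)
$a{\left(s \right)} = 6$ ($a{\left(s \right)} = 3 - -3 = 3 + 3 = 6$)
$\left(-3160 - 2817\right) \left(2237 + \left(a{\left(-4 \right)} + 17\right) \left(-6\right)\right) = \left(-3160 - 2817\right) \left(2237 + \left(6 + 17\right) \left(-6\right)\right) = - 5977 \left(2237 + 23 \left(-6\right)\right) = - 5977 \left(2237 - 138\right) = \left(-5977\right) 2099 = -12545723$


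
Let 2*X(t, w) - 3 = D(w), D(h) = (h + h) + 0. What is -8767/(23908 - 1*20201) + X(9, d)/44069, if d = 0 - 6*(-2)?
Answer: -70236887/29702506 ≈ -2.3647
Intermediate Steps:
d = 12 (d = 0 + 12 = 12)
D(h) = 2*h (D(h) = 2*h + 0 = 2*h)
X(t, w) = 3/2 + w (X(t, w) = 3/2 + (2*w)/2 = 3/2 + w)
-8767/(23908 - 1*20201) + X(9, d)/44069 = -8767/(23908 - 1*20201) + (3/2 + 12)/44069 = -8767/(23908 - 20201) + (27/2)*(1/44069) = -8767/3707 + 27/88138 = -8767*1/3707 + 27/88138 = -797/337 + 27/88138 = -70236887/29702506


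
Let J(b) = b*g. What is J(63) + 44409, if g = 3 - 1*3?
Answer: 44409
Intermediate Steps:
g = 0 (g = 3 - 3 = 0)
J(b) = 0 (J(b) = b*0 = 0)
J(63) + 44409 = 0 + 44409 = 44409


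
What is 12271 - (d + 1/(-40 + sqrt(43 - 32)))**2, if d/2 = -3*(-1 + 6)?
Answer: 28707061480/2524921 - 95420*sqrt(11)/2524921 ≈ 11369.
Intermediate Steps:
d = -30 (d = 2*(-3*(-1 + 6)) = 2*(-3*5) = 2*(-15) = -30)
12271 - (d + 1/(-40 + sqrt(43 - 32)))**2 = 12271 - (-30 + 1/(-40 + sqrt(43 - 32)))**2 = 12271 - (-30 + 1/(-40 + sqrt(11)))**2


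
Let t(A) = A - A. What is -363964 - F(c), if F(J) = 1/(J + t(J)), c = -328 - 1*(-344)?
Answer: -5823425/16 ≈ -3.6396e+5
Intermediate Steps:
c = 16 (c = -328 + 344 = 16)
t(A) = 0
F(J) = 1/J (F(J) = 1/(J + 0) = 1/J)
-363964 - F(c) = -363964 - 1/16 = -5823425/16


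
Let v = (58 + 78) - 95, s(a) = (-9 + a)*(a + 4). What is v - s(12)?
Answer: -7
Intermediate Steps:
s(a) = (-9 + a)*(4 + a)
v = 41 (v = 136 - 95 = 41)
v - s(12) = 41 - (-36 + 12² - 5*12) = 41 - (-36 + 144 - 60) = 41 - 1*48 = 41 - 48 = -7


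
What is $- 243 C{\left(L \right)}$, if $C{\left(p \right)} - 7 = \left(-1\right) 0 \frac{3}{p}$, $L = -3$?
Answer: $-1701$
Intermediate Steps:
$C{\left(p \right)} = 7$ ($C{\left(p \right)} = 7 + \left(-1\right) 0 \frac{3}{p} = 7 + 0 \frac{3}{p} = 7 + 0 = 7$)
$- 243 C{\left(L \right)} = \left(-243\right) 7 = -1701$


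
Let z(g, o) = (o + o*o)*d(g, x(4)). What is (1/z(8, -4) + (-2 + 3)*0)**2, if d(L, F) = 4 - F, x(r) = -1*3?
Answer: 1/7056 ≈ 0.00014172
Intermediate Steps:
x(r) = -3
z(g, o) = 7*o + 7*o**2 (z(g, o) = (o + o*o)*(4 - 1*(-3)) = (o + o**2)*(4 + 3) = (o + o**2)*7 = 7*o + 7*o**2)
(1/z(8, -4) + (-2 + 3)*0)**2 = (1/(7*(-4)*(1 - 4)) + (-2 + 3)*0)**2 = (1/(7*(-4)*(-3)) + 1*0)**2 = (1/84 + 0)**2 = (1/84)**2 = 1/7056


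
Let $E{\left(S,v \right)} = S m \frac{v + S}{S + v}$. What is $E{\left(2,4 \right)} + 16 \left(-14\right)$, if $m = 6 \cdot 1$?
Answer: $-212$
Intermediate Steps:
$m = 6$
$E{\left(S,v \right)} = 6 S$ ($E{\left(S,v \right)} = S 6 \frac{v + S}{S + v} = 6 S \frac{S + v}{S + v} = 6 S 1 = 6 S$)
$E{\left(2,4 \right)} + 16 \left(-14\right) = 6 \cdot 2 + 16 \left(-14\right) = 12 - 224 = -212$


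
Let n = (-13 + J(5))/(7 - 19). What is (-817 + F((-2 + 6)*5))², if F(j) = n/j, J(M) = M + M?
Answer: 4271798881/6400 ≈ 6.6747e+5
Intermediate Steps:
J(M) = 2*M
n = ¼ (n = (-13 + 2*5)/(7 - 19) = (-13 + 10)/(-12) = -3*(-1/12) = ¼ ≈ 0.25000)
F(j) = 1/(4*j)
(-817 + F((-2 + 6)*5))² = (-817 + 1/(4*(((-2 + 6)*5))))² = (-817 + 1/(4*((4*5))))² = (-817 + (¼)/20)² = (-817 + (¼)*(1/20))² = (-817 + 1/80)² = (-65359/80)² = 4271798881/6400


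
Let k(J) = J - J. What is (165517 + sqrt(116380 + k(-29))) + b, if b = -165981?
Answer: -464 + 46*sqrt(55) ≈ -122.85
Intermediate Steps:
k(J) = 0
(165517 + sqrt(116380 + k(-29))) + b = (165517 + sqrt(116380 + 0)) - 165981 = (165517 + sqrt(116380)) - 165981 = (165517 + 46*sqrt(55)) - 165981 = -464 + 46*sqrt(55)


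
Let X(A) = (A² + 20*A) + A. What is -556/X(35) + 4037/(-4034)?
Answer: -634714/494165 ≈ -1.2844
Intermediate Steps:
X(A) = A² + 21*A
-556/X(35) + 4037/(-4034) = -556*1/(35*(21 + 35)) + 4037/(-4034) = -556/(35*56) + 4037*(-1/4034) = -556/1960 - 4037/4034 = -556*1/1960 - 4037/4034 = -139/490 - 4037/4034 = -634714/494165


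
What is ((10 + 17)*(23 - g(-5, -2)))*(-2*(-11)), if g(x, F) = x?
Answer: 16632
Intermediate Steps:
((10 + 17)*(23 - g(-5, -2)))*(-2*(-11)) = ((10 + 17)*(23 - 1*(-5)))*(-2*(-11)) = (27*(23 + 5))*22 = (27*28)*22 = 756*22 = 16632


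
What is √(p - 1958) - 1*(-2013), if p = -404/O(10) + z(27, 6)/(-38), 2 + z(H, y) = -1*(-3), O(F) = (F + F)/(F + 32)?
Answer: 2013 + I*√101311990/190 ≈ 2013.0 + 52.976*I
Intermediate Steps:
O(F) = 2*F/(32 + F) (O(F) = (2*F)/(32 + F) = 2*F/(32 + F))
z(H, y) = 1 (z(H, y) = -2 - 1*(-3) = -2 + 3 = 1)
p = -161201/190 (p = -404/(2*10/(32 + 10)) + 1/(-38) = -404/(2*10/42) + 1*(-1/38) = -404/(2*10*(1/42)) - 1/38 = -404/10/21 - 1/38 = -404*21/10 - 1/38 = -4242/5 - 1/38 = -161201/190 ≈ -848.43)
√(p - 1958) - 1*(-2013) = √(-161201/190 - 1958) - 1*(-2013) = √(-533221/190) + 2013 = I*√101311990/190 + 2013 = 2013 + I*√101311990/190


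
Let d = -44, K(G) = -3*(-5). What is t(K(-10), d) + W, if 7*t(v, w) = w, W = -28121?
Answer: -196891/7 ≈ -28127.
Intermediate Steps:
K(G) = 15
t(v, w) = w/7
t(K(-10), d) + W = (⅐)*(-44) - 28121 = -44/7 - 28121 = -196891/7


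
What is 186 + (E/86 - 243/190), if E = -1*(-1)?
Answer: 754633/4085 ≈ 184.73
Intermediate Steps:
E = 1
186 + (E/86 - 243/190) = 186 + (1/86 - 243/190) = 186 - 5177/4085 = 754633/4085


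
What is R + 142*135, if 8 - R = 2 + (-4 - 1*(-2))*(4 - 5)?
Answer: 19174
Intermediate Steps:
R = 4 (R = 8 - (2 + (-4 - 1*(-2))*(4 - 5)) = 8 - (2 + (-4 + 2)*(-1)) = 8 - (2 - 2*(-1)) = 8 - (2 + 2) = 8 - 1*4 = 8 - 4 = 4)
R + 142*135 = 4 + 142*135 = 4 + 19170 = 19174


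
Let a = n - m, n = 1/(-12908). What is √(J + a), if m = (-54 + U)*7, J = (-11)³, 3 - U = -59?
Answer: I*√57774262119/6454 ≈ 37.242*I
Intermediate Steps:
n = -1/12908 ≈ -7.7471e-5
U = 62 (U = 3 - 1*(-59) = 3 + 59 = 62)
J = -1331
m = 56 (m = (-54 + 62)*7 = 8*7 = 56)
a = -722849/12908 (a = -1/12908 - 1*56 = -1/12908 - 56 = -722849/12908 ≈ -56.000)
√(J + a) = √(-1331 - 722849/12908) = √(-17903397/12908) = I*√57774262119/6454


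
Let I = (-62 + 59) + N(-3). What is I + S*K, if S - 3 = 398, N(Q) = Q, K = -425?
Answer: -170431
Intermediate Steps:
S = 401 (S = 3 + 398 = 401)
I = -6 (I = (-62 + 59) - 3 = -3 - 3 = -6)
I + S*K = -6 + 401*(-425) = -6 - 170425 = -170431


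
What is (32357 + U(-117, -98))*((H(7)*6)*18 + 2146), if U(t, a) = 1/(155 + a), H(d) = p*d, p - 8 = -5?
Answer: 8140960900/57 ≈ 1.4282e+8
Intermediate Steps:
p = 3 (p = 8 - 5 = 3)
H(d) = 3*d
(32357 + U(-117, -98))*((H(7)*6)*18 + 2146) = (32357 + 1/(155 - 98))*(((3*7)*6)*18 + 2146) = (32357 + 1/57)*((21*6)*18 + 2146) = (32357 + 1/57)*(126*18 + 2146) = 1844350*(2268 + 2146)/57 = (1844350/57)*4414 = 8140960900/57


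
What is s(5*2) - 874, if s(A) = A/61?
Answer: -53304/61 ≈ -873.84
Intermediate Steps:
s(A) = A/61 (s(A) = A*(1/61) = A/61)
s(5*2) - 874 = (5*2)/61 - 874 = (1/61)*10 - 874 = 10/61 - 874 = -53304/61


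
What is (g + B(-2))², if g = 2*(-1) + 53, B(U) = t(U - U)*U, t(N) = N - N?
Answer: 2601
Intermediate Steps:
t(N) = 0
B(U) = 0 (B(U) = 0*U = 0)
g = 51 (g = -2 + 53 = 51)
(g + B(-2))² = (51 + 0)² = 51² = 2601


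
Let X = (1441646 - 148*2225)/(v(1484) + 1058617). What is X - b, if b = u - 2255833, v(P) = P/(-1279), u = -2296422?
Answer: 6163616572721579/1353969659 ≈ 4.5523e+6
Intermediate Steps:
v(P) = -P/1279 (v(P) = P*(-1/1279) = -P/1279)
X = 1422690534/1353969659 (X = (1441646 - 148*2225)/(-1/1279*1484 + 1058617) = (1441646 - 329300)/(-1484/1279 + 1058617) = 1112346/(1353969659/1279) = 1112346*(1279/1353969659) = 1422690534/1353969659 ≈ 1.0508)
b = -4552255 (b = -2296422 - 2255833 = -4552255)
X - b = 1422690534/1353969659 - 1*(-4552255) = 1422690534/1353969659 + 4552255 = 6163616572721579/1353969659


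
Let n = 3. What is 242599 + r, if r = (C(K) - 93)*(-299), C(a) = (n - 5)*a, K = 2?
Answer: 271602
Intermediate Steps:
C(a) = -2*a (C(a) = (3 - 5)*a = -2*a)
r = 29003 (r = (-2*2 - 93)*(-299) = (-4 - 93)*(-299) = -97*(-299) = 29003)
242599 + r = 242599 + 29003 = 271602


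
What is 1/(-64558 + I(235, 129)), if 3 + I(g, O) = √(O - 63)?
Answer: -64561/4168122655 - √66/4168122655 ≈ -1.5491e-5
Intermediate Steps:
I(g, O) = -3 + √(-63 + O) (I(g, O) = -3 + √(O - 63) = -3 + √(-63 + O))
1/(-64558 + I(235, 129)) = 1/(-64558 + (-3 + √(-63 + 129))) = 1/(-64558 + (-3 + √66)) = 1/(-64561 + √66)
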